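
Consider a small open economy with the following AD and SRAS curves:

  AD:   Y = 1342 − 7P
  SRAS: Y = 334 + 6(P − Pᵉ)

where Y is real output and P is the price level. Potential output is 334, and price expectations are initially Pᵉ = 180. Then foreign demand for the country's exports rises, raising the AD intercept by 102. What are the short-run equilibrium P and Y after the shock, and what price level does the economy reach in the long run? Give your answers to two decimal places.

AD shifts right: new AD is Y = 1444 − 7P. With Pᵉ = 180, SRAS is Y = 6P − 746.
Short run: 1444 − 7P = 6P − 746 gives 2190 = 13P, so P = 168.46 and Y = 1444 − 7P = 264.77.
Y = 264.77 is below potential 334; expectations adjust and SRAS shifts right until Y = 334.
Long run: on the new AD curve, 334 = 1444 − 7P gives P = 158.57.

Short run: P = 168.46, Y = 264.77. Long run: P = 158.57.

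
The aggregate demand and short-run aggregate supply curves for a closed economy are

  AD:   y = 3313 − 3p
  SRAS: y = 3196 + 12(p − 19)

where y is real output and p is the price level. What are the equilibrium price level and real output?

p = 23, y = 3244

Write SRAS as y = 3196 + 12p − 228 = 2968 + 12p.
Set AD = SRAS: 3313 − 3p = 2968 + 12p, so 345 = 15p and p = 23.
Then y = 3313 − 3·23 = 3244.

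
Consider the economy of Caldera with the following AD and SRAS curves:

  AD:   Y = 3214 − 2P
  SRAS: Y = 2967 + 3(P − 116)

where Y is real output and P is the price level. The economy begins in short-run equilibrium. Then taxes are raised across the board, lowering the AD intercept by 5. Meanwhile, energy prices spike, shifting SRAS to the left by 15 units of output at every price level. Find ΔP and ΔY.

After both shocks: AD is Y = 3209 − 2P and SRAS is Y = 2604 + 3P.
Setting them equal: 605 = 5P, so P = 121.
Y = 3209 − 2·121 = 2967.
Initially P = 119, Y = 2976, so ΔP = +2 and ΔY = -9.

ΔP = +2, ΔY = -9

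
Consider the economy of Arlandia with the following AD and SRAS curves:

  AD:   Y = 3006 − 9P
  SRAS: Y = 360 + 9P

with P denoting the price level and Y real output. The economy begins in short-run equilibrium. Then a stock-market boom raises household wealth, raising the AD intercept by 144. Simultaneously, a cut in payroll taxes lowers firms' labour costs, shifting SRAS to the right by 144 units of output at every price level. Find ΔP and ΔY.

ΔP = +0, ΔY = +144

After both shocks: AD is Y = 3150 − 9P and SRAS is Y = 504 + 9P.
Setting them equal: 2646 = 18P, so P = 147.
Y = 3150 − 9·147 = 1827.
Initially P = 147, Y = 1683, so ΔP = +0 and ΔY = +144.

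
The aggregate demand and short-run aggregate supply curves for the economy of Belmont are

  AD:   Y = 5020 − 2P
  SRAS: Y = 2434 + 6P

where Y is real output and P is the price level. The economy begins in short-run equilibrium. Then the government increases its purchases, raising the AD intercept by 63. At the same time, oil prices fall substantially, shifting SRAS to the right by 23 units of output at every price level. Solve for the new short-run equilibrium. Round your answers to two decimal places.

After both shocks: AD is Y = 5083 − 2P and SRAS is Y = 2457 + 6P.
Setting them equal: 2626 = 8P, so P = 328.25.
Substituting into AD, Y = 4426.50.

P = 328.25, Y = 4426.50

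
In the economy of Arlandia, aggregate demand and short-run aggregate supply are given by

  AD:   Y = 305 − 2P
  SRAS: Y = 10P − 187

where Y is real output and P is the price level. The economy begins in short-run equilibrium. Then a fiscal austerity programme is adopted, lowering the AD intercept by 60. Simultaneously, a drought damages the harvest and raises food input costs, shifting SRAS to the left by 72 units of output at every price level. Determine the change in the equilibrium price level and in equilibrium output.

After both shocks: AD is Y = 245 − 2P and SRAS is Y = 10P − 259.
Setting them equal: 504 = 12P, so P = 42.
Y = 245 − 2·42 = 161.
Initially P = 41, Y = 223, so ΔP = +1 and ΔY = -62.

ΔP = +1, ΔY = -62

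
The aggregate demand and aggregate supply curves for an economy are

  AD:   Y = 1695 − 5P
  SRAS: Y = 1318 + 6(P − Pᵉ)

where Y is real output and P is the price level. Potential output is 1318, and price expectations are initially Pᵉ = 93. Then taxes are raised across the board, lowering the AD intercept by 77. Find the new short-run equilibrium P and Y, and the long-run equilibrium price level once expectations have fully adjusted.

Short run: P = 78, Y = 1228. Long run: P = 60.

AD shifts left: new AD is Y = 1618 − 5P. With Pᵉ = 93, SRAS is Y = 760 + 6P.
Short run: 1618 − 5P = 760 + 6P gives 858 = 11P, so P = 78 and Y = 1618 − 5·78 = 1228.
Y = 1228 is below potential 1318; expectations adjust and SRAS shifts right until Y = 1318.
Long run: on the new AD curve, 1318 = 1618 − 5P gives P = 60.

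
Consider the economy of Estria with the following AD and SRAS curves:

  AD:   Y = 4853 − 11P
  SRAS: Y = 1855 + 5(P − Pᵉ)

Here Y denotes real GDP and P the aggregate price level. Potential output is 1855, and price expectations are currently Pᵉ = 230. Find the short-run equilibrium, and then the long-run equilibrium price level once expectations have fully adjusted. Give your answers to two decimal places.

Short run: P = 259.25, Y = 2001.25. Long run: P = 272.55.

Short run: with Pᵉ = 230, SRAS is Y = 705 + 5P. Setting AD = SRAS gives 4148 = 16P, so P = 259.25 and Y = 4853 − 11P = 2001.25.
Output 2001.25 is above potential 1855, so over time expected prices rise and SRAS shifts left until Y returns to 1855.
Long run: Y = 1855 on the AD curve gives 1855 = 4853 − 11P, so P = 272.55.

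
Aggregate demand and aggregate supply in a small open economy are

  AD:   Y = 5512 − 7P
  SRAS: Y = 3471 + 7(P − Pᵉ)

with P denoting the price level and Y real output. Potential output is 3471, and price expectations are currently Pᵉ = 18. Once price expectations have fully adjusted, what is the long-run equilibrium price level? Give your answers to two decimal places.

Long-run P = 291.57

Short run: with Pᵉ = 18, SRAS is Y = 3345 + 7P. Setting AD = SRAS gives 2167 = 14P, so P = 154.79 and Y = 5512 − 7P = 4428.50.
Output 4428.50 is above potential 3471, so over time expected prices rise and SRAS shifts left until Y returns to 3471.
Long run: Y = 3471 on the AD curve gives 3471 = 5512 − 7P, so P = 291.57.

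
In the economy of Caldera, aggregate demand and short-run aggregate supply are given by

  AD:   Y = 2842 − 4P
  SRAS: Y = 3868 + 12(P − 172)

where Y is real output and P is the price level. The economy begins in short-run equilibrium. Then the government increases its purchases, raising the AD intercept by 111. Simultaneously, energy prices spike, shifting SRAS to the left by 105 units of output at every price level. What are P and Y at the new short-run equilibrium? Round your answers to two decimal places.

P = 78.38, Y = 2639.50

After both shocks: AD is Y = 2953 − 4P and SRAS is Y = 1699 + 12P.
Setting them equal: 1254 = 16P, so P = 78.38.
Substituting into AD, Y = 2639.50.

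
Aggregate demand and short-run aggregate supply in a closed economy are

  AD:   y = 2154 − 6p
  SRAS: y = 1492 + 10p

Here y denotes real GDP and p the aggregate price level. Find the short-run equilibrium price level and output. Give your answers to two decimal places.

Set AD = SRAS: 2154 − 6p = 1492 + 10p, so 662 = 16p and p = 41.38.
Substituting into AD, y = 2154 − 6p = 1905.75.

p = 41.38, y = 1905.75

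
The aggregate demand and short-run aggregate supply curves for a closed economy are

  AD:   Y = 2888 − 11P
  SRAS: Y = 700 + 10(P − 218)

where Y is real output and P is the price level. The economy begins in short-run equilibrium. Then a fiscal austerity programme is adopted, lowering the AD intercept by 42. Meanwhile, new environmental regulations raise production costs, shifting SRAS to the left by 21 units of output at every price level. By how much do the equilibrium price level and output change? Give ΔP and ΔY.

After both shocks: AD is Y = 2846 − 11P and SRAS is Y = 10P − 1501.
Setting them equal: 4347 = 21P, so P = 207.
Y = 2846 − 11·207 = 569.
Initially P = 208, Y = 600, so ΔP = -1 and ΔY = -31.

ΔP = -1, ΔY = -31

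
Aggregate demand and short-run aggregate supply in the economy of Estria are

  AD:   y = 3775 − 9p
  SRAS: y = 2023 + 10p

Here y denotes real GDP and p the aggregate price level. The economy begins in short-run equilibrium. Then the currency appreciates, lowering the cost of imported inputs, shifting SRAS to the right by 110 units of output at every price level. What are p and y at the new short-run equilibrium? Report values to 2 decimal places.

This is a positive supply shock: SRAS shifts right.
New SRAS: y = 2133 + 10p.
Set AD = SRAS: 3775 − 9p = 2133 + 10p, so 1642 = 19p and p = 86.42.
Substituting into AD, y = 2997.21.

p = 86.42, y = 2997.21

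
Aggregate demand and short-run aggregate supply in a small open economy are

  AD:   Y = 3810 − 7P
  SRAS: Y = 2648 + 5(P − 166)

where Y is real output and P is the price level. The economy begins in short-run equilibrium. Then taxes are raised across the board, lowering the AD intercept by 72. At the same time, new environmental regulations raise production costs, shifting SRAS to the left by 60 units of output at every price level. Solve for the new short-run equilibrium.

P = 165, Y = 2583

After both shocks: AD is Y = 3738 − 7P and SRAS is Y = 1758 + 5P.
Setting them equal: 1980 = 12P, so P = 165.
Y = 3738 − 7·165 = 2583.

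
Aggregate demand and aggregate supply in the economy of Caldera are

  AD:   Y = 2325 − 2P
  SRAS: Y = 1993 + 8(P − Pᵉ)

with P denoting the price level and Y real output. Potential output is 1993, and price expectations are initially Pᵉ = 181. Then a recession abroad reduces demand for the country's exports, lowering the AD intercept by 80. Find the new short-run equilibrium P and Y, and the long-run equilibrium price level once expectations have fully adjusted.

AD shifts left: new AD is Y = 2245 − 2P. With Pᵉ = 181, SRAS is Y = 545 + 8P.
Short run: 2245 − 2P = 545 + 8P gives 1700 = 10P, so P = 170 and Y = 2245 − 2·170 = 1905.
Y = 1905 is below potential 1993; expectations adjust and SRAS shifts right until Y = 1993.
Long run: on the new AD curve, 1993 = 2245 − 2P gives P = 126.

Short run: P = 170, Y = 1905. Long run: P = 126.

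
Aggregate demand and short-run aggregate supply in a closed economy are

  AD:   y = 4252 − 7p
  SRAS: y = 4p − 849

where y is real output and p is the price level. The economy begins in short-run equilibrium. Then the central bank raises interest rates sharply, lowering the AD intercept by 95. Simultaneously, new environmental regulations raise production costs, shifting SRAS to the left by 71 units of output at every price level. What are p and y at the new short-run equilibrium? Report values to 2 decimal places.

p = 461.55, y = 926.18

After both shocks: AD is y = 4157 − 7p and SRAS is y = 4p − 920.
Setting them equal: 5077 = 11p, so p = 461.55.
Substituting into AD, y = 926.18.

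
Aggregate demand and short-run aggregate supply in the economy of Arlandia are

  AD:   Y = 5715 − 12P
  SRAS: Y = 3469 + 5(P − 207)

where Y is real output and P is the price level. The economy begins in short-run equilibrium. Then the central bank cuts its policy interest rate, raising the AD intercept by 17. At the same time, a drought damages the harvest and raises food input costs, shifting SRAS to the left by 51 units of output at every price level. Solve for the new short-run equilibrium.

After both shocks: AD is Y = 5732 − 12P and SRAS is Y = 2383 + 5P.
Setting them equal: 3349 = 17P, so P = 197.
Y = 5732 − 12·197 = 3368.

P = 197, Y = 3368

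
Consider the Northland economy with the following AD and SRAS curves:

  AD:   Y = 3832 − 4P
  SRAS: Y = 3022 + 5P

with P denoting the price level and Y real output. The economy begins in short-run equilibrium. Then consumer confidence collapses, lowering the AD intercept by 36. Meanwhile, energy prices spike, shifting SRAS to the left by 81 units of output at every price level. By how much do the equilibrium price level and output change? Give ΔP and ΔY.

After both shocks: AD is Y = 3796 − 4P and SRAS is Y = 2941 + 5P.
Setting them equal: 855 = 9P, so P = 95.
Y = 3796 − 4·95 = 3416.
Initially P = 90, Y = 3472, so ΔP = +5 and ΔY = -56.

ΔP = +5, ΔY = -56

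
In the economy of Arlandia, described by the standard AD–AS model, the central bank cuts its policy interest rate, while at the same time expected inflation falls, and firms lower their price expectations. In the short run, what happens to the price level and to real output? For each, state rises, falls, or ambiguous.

Price level: ambiguous; output: rises

The first event is a positive demand shock: AD shifts right, which by itself pushes P up and Y up.
The second is a favourable supply shock: SRAS shifts right, which by itself pushes P down and Y up.
The two shocks push P in opposite directions, so the effect on P is ambiguous. Both shocks push Y up, so Y rises.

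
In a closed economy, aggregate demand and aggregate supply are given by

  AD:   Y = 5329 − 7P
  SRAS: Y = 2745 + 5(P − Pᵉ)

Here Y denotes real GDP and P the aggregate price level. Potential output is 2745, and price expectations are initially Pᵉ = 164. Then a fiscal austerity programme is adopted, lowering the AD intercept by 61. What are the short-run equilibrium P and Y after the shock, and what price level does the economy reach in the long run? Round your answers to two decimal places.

AD shifts left: new AD is Y = 5268 − 7P. With Pᵉ = 164, SRAS is Y = 1925 + 5P.
Short run: 5268 − 7P = 1925 + 5P gives 3343 = 12P, so P = 278.58 and Y = 5268 − 7P = 3317.92.
Y = 3317.92 is above potential 2745; expectations adjust and SRAS shifts left until Y = 2745.
Long run: on the new AD curve, 2745 = 5268 − 7P gives P = 360.43.

Short run: P = 278.58, Y = 3317.92. Long run: P = 360.43.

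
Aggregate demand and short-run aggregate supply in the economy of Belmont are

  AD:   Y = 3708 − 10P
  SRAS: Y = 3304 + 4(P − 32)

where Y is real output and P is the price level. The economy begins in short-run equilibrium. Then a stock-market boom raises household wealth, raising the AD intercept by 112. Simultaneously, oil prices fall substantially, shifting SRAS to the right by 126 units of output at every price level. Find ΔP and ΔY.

ΔP = -1, ΔY = +122

After both shocks: AD is Y = 3820 − 10P and SRAS is Y = 3302 + 4P.
Setting them equal: 518 = 14P, so P = 37.
Y = 3820 − 10·37 = 3450.
Initially P = 38, Y = 3328, so ΔP = -1 and ΔY = +122.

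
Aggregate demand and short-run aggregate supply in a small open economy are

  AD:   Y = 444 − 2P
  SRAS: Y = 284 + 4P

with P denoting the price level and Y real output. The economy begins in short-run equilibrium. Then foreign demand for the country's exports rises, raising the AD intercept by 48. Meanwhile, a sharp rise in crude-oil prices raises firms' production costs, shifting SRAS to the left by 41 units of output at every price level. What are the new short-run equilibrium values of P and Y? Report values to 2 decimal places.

After both shocks: AD is Y = 492 − 2P and SRAS is Y = 243 + 4P.
Setting them equal: 249 = 6P, so P = 41.50.
Substituting into AD, Y = 409.00.

P = 41.50, Y = 409.00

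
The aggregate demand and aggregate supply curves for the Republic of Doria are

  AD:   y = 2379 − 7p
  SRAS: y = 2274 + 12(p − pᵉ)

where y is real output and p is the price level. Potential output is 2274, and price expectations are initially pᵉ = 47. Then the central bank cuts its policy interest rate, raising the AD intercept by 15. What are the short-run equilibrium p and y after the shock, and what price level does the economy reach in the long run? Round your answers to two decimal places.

AD shifts right: new AD is y = 2394 − 7p. With pᵉ = 47, SRAS is y = 1710 + 12p.
Short run: 2394 − 7p = 1710 + 12p gives 684 = 19p, so p = 36.00 and y = 2394 − 7p = 2142.00.
y = 2142.00 is below potential 2274; expectations adjust and SRAS shifts right until y = 2274.
Long run: on the new AD curve, 2274 = 2394 − 7p gives p = 17.14.

Short run: p = 36.00, y = 2142.00. Long run: p = 17.14.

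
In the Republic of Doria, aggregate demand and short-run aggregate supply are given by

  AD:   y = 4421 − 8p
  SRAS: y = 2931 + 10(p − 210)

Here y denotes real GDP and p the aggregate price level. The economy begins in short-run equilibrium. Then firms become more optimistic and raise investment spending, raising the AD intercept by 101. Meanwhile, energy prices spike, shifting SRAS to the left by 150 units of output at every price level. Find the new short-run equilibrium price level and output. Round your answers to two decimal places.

After both shocks: AD is y = 4522 − 8p and SRAS is y = 681 + 10p.
Setting them equal: 3841 = 18p, so p = 213.39.
Substituting into AD, y = 2814.89.

p = 213.39, y = 2814.89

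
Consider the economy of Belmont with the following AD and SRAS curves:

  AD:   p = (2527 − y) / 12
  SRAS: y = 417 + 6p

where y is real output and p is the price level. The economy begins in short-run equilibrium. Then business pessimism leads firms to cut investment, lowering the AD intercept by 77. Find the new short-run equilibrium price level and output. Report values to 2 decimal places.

This is a negative demand shock: AD shifts left.
New AD: y = 2450 − 12p.
Set AD = SRAS: 2450 − 12p = 417 + 6p, so 2033 = 18p and p = 112.94.
Substituting into AD, y = 1094.67.

p = 112.94, y = 1094.67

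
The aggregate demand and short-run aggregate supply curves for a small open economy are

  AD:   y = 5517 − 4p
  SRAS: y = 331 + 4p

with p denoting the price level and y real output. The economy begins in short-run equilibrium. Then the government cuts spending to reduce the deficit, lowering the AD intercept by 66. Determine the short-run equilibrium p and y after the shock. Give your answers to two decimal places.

p = 640.00, y = 2891.00

This is a negative demand shock: AD shifts left.
New AD: y = 5451 − 4p.
Set AD = SRAS: 5451 − 4p = 331 + 4p, so 5120 = 8p and p = 640.00.
Substituting into AD, y = 2891.00.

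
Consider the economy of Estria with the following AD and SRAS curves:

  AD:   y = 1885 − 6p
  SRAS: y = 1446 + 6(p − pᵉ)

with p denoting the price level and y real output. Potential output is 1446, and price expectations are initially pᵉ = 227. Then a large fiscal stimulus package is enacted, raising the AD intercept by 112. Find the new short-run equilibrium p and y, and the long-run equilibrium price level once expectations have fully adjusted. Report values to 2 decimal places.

AD shifts right: new AD is y = 1997 − 6p. With pᵉ = 227, SRAS is y = 84 + 6p.
Short run: 1997 − 6p = 84 + 6p gives 1913 = 12p, so p = 159.42 and y = 1997 − 6p = 1040.50.
y = 1040.50 is below potential 1446; expectations adjust and SRAS shifts right until y = 1446.
Long run: on the new AD curve, 1446 = 1997 − 6p gives p = 91.83.

Short run: p = 159.42, y = 1040.50. Long run: p = 91.83.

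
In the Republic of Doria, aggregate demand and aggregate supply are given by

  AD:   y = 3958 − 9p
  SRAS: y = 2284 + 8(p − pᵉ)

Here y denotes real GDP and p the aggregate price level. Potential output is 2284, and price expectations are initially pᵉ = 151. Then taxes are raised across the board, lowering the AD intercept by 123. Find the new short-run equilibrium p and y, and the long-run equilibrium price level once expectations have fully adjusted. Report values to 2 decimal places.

Short run: p = 162.29, y = 2374.35. Long run: p = 172.33.

AD shifts left: new AD is y = 3835 − 9p. With pᵉ = 151, SRAS is y = 1076 + 8p.
Short run: 3835 − 9p = 1076 + 8p gives 2759 = 17p, so p = 162.29 and y = 3835 − 9p = 2374.35.
y = 2374.35 is above potential 2284; expectations adjust and SRAS shifts left until y = 2284.
Long run: on the new AD curve, 2284 = 3835 − 9p gives p = 172.33.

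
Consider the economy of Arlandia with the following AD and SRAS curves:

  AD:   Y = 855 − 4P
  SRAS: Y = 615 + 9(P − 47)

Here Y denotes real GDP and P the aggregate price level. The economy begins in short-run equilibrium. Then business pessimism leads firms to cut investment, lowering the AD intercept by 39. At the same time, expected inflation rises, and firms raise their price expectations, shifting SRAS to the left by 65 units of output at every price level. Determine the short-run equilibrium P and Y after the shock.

P = 53, Y = 604

After both shocks: AD is Y = 816 − 4P and SRAS is Y = 127 + 9P.
Setting them equal: 689 = 13P, so P = 53.
Y = 816 − 4·53 = 604.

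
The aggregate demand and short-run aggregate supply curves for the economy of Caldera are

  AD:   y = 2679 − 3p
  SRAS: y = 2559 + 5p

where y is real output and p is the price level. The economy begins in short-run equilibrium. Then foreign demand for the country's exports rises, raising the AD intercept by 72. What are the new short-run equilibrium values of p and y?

This is a positive demand shock: AD shifts right.
New AD: y = 2751 − 3p.
Set AD = SRAS: 2751 − 3p = 2559 + 5p, so 192 = 8p and p = 24.
y = 2751 − 3·24 = 2679.

p = 24, y = 2679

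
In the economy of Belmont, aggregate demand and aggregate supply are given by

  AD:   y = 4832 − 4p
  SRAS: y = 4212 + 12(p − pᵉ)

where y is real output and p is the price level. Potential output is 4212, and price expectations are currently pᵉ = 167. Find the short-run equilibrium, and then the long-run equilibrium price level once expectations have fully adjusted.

Short run: with pᵉ = 167, SRAS is y = 2208 + 12p. Setting AD = SRAS gives 2624 = 16p, so p = 164 and y = 4832 − 4·164 = 4176.
Output 4176 is below potential 4212, so over time expected prices fall and SRAS shifts right until y returns to 4212.
Long run: y = 4212 on the AD curve gives 4212 = 4832 − 4p, so p = 155.

Short run: p = 164, y = 4176. Long run: p = 155.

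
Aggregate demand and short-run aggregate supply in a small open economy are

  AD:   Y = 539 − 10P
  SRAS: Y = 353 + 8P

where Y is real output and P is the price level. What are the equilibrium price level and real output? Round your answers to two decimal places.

P = 10.33, Y = 435.67

Set AD = SRAS: 539 − 10P = 353 + 8P, so 186 = 18P and P = 10.33.
Substituting into AD, Y = 539 − 10P = 435.67.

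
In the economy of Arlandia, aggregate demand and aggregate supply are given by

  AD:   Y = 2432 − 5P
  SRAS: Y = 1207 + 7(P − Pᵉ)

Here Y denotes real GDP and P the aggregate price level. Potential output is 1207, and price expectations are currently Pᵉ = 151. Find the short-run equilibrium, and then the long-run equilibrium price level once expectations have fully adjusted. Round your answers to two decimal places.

Short run: with Pᵉ = 151, SRAS is Y = 150 + 7P. Setting AD = SRAS gives 2282 = 12P, so P = 190.17 and Y = 2432 − 5P = 1481.17.
Output 1481.17 is above potential 1207, so over time expected prices rise and SRAS shifts left until Y returns to 1207.
Long run: Y = 1207 on the AD curve gives 1207 = 2432 − 5P, so P = 245.00.

Short run: P = 190.17, Y = 1481.17. Long run: P = 245.00.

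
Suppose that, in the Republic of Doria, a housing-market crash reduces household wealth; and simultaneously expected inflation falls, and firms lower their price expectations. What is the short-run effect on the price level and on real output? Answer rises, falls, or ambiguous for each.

The first event is a negative demand shock: AD shifts left, which by itself pushes P down and Y down.
The second is a favourable supply shock: SRAS shifts right, which by itself pushes P down and Y up.
Both shocks push P down, so P falls. The two shocks push Y in opposite directions, so the effect on Y is ambiguous.

Price level: falls; output: ambiguous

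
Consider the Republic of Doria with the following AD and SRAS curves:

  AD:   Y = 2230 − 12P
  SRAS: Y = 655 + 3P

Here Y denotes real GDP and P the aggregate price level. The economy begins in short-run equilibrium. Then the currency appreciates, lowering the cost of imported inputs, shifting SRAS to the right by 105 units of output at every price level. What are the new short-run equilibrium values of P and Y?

This is a positive supply shock: SRAS shifts right.
New SRAS: Y = 760 + 3P.
Set AD = SRAS: 2230 − 12P = 760 + 3P, so 1470 = 15P and P = 98.
Y = 2230 − 12·98 = 1054.

P = 98, Y = 1054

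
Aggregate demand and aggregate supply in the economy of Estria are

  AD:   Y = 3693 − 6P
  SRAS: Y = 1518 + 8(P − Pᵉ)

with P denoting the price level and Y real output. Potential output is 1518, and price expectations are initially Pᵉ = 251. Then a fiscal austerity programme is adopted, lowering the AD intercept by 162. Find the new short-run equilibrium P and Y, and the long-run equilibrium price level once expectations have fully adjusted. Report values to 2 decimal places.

Short run: P = 287.21, Y = 1807.71. Long run: P = 335.50.

AD shifts left: new AD is Y = 3531 − 6P. With Pᵉ = 251, SRAS is Y = 8P − 490.
Short run: 3531 − 6P = 8P − 490 gives 4021 = 14P, so P = 287.21 and Y = 3531 − 6P = 1807.71.
Y = 1807.71 is above potential 1518; expectations adjust and SRAS shifts left until Y = 1518.
Long run: on the new AD curve, 1518 = 3531 − 6P gives P = 335.50.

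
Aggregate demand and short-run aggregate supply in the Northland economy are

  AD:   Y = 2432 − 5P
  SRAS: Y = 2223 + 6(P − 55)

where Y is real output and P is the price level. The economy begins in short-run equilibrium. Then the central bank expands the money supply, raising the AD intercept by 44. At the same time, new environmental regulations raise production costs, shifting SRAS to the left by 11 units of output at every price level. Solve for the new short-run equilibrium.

After both shocks: AD is Y = 2476 − 5P and SRAS is Y = 1882 + 6P.
Setting them equal: 594 = 11P, so P = 54.
Y = 2476 − 5·54 = 2206.

P = 54, Y = 2206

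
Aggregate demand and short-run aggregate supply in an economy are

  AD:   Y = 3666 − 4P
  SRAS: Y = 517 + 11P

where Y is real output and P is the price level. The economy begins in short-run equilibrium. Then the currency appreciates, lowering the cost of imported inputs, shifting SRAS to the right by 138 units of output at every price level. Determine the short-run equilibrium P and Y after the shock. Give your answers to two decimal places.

P = 200.73, Y = 2863.07

This is a positive supply shock: SRAS shifts right.
New SRAS: Y = 655 + 11P.
Set AD = SRAS: 3666 − 4P = 655 + 11P, so 3011 = 15P and P = 200.73.
Substituting into AD, Y = 2863.07.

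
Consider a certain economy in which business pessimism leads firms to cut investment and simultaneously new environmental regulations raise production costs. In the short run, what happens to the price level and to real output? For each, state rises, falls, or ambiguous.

The first event is a negative demand shock: AD shifts left, which by itself pushes P down and Y down.
The second is an adverse supply shock: SRAS shifts left, which by itself pushes P up and Y down.
The two shocks push P in opposite directions, so the effect on P is ambiguous. Both shocks push Y down, so Y falls.

Price level: ambiguous; output: falls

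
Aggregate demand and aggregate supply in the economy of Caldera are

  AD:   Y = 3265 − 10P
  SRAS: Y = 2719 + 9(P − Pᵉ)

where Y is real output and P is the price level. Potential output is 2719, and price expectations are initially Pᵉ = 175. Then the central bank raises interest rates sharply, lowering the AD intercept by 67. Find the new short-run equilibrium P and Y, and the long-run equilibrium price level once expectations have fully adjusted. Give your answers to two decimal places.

Short run: P = 108.11, Y = 2116.95. Long run: P = 47.90.

AD shifts left: new AD is Y = 3198 − 10P. With Pᵉ = 175, SRAS is Y = 1144 + 9P.
Short run: 3198 − 10P = 1144 + 9P gives 2054 = 19P, so P = 108.11 and Y = 3198 − 10P = 2116.95.
Y = 2116.95 is below potential 2719; expectations adjust and SRAS shifts right until Y = 2719.
Long run: on the new AD curve, 2719 = 3198 − 10P gives P = 47.90.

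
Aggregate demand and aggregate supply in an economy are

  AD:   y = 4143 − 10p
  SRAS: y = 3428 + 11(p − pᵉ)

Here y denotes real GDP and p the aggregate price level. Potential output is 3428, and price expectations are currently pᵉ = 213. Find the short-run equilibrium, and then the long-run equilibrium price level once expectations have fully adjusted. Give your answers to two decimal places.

Short run: with pᵉ = 213, SRAS is y = 1085 + 11p. Setting AD = SRAS gives 3058 = 21p, so p = 145.62 and y = 4143 − 10p = 2686.81.
Output 2686.81 is below potential 3428, so over time expected prices fall and SRAS shifts right until y returns to 3428.
Long run: y = 3428 on the AD curve gives 3428 = 4143 − 10p, so p = 71.50.

Short run: p = 145.62, y = 2686.81. Long run: p = 71.50.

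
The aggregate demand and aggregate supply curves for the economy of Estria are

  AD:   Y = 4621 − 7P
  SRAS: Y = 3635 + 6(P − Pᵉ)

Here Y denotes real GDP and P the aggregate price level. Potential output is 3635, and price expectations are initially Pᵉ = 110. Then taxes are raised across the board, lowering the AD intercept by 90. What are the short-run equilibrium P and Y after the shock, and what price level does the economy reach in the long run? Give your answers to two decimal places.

AD shifts left: new AD is Y = 4531 − 7P. With Pᵉ = 110, SRAS is Y = 2975 + 6P.
Short run: 4531 − 7P = 2975 + 6P gives 1556 = 13P, so P = 119.69 and Y = 4531 − 7P = 3693.15.
Y = 3693.15 is above potential 3635; expectations adjust and SRAS shifts left until Y = 3635.
Long run: on the new AD curve, 3635 = 4531 − 7P gives P = 128.00.

Short run: P = 119.69, Y = 3693.15. Long run: P = 128.00.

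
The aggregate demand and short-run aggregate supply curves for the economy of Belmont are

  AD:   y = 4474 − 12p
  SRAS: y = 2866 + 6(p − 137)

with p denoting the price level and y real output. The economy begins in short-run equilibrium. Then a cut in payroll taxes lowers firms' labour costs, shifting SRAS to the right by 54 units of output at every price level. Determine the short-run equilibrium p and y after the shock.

This is a positive supply shock: SRAS shifts right.
New SRAS: y = 2098 + 6p.
Set AD = SRAS: 4474 − 12p = 2098 + 6p, so 2376 = 18p and p = 132.
y = 4474 − 12·132 = 2890.

p = 132, y = 2890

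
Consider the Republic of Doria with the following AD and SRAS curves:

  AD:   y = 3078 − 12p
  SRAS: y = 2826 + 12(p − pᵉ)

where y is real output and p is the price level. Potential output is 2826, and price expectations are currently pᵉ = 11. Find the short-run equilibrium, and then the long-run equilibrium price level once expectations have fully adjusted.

Short run: p = 16, y = 2886. Long run: p = 21.

Short run: with pᵉ = 11, SRAS is y = 2694 + 12p. Setting AD = SRAS gives 384 = 24p, so p = 16 and y = 3078 − 12·16 = 2886.
Output 2886 is above potential 2826, so over time expected prices rise and SRAS shifts left until y returns to 2826.
Long run: y = 2826 on the AD curve gives 2826 = 3078 − 12p, so p = 21.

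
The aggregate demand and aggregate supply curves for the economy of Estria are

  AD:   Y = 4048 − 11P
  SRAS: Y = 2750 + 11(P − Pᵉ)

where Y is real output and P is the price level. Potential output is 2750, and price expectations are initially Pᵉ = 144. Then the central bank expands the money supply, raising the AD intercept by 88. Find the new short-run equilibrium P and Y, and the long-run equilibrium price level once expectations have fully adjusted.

Short run: P = 135, Y = 2651. Long run: P = 126.

AD shifts right: new AD is Y = 4136 − 11P. With Pᵉ = 144, SRAS is Y = 1166 + 11P.
Short run: 4136 − 11P = 1166 + 11P gives 2970 = 22P, so P = 135 and Y = 4136 − 11·135 = 2651.
Y = 2651 is below potential 2750; expectations adjust and SRAS shifts right until Y = 2750.
Long run: on the new AD curve, 2750 = 4136 − 11P gives P = 126.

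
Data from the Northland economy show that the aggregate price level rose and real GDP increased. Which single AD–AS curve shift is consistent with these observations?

P rose and Y rose. An AD shift moves P and Y in the same direction; an SRAS shift moves them in opposite directions.
Here P and Y moved in the same direction, so the AD curve shifted.
Since Y rose, AD shifted right.

AD shifted right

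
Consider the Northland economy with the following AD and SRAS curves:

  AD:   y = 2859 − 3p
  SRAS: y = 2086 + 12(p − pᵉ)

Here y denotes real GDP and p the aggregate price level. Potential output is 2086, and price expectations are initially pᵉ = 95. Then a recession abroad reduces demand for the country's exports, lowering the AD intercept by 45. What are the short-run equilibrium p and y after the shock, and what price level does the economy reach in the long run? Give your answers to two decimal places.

Short run: p = 124.53, y = 2440.40. Long run: p = 242.67.

AD shifts left: new AD is y = 2814 − 3p. With pᵉ = 95, SRAS is y = 946 + 12p.
Short run: 2814 − 3p = 946 + 12p gives 1868 = 15p, so p = 124.53 and y = 2814 − 3p = 2440.40.
y = 2440.40 is above potential 2086; expectations adjust and SRAS shifts left until y = 2086.
Long run: on the new AD curve, 2086 = 2814 − 3p gives p = 242.67.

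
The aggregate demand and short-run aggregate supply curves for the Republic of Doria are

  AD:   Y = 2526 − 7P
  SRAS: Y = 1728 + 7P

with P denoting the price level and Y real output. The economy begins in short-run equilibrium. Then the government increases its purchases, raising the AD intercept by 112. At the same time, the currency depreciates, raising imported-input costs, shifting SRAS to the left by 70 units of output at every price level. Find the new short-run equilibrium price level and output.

P = 70, Y = 2148

After both shocks: AD is Y = 2638 − 7P and SRAS is Y = 1658 + 7P.
Setting them equal: 980 = 14P, so P = 70.
Y = 2638 − 7·70 = 2148.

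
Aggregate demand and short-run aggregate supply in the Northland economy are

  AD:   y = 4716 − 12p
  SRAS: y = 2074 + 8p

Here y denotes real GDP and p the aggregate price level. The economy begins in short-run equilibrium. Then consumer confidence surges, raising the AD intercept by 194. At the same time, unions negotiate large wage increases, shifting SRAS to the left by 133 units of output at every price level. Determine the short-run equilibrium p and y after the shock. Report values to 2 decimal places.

After both shocks: AD is y = 4910 − 12p and SRAS is y = 1941 + 8p.
Setting them equal: 2969 = 20p, so p = 148.45.
Substituting into AD, y = 3128.60.

p = 148.45, y = 3128.60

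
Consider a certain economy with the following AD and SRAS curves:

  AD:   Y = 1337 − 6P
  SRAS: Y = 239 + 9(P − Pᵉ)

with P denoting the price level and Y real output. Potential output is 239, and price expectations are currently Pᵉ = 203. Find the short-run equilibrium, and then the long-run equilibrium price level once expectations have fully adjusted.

Short run: with Pᵉ = 203, SRAS is Y = 9P − 1588. Setting AD = SRAS gives 2925 = 15P, so P = 195 and Y = 1337 − 6·195 = 167.
Output 167 is below potential 239, so over time expected prices fall and SRAS shifts right until Y returns to 239.
Long run: Y = 239 on the AD curve gives 239 = 1337 − 6P, so P = 183.

Short run: P = 195, Y = 167. Long run: P = 183.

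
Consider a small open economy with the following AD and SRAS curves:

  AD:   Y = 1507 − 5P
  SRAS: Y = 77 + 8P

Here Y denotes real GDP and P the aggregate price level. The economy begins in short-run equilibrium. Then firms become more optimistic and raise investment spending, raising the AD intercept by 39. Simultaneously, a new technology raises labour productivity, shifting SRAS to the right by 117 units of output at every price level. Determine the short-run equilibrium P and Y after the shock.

After both shocks: AD is Y = 1546 − 5P and SRAS is Y = 194 + 8P.
Setting them equal: 1352 = 13P, so P = 104.
Y = 1546 − 5·104 = 1026.

P = 104, Y = 1026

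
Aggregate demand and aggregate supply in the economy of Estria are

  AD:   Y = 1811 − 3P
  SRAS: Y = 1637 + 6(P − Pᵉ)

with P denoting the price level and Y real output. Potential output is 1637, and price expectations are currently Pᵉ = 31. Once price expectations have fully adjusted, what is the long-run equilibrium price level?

Long-run P = 58

Short run: with Pᵉ = 31, SRAS is Y = 1451 + 6P. Setting AD = SRAS gives 360 = 9P, so P = 40 and Y = 1811 − 3·40 = 1691.
Output 1691 is above potential 1637, so over time expected prices rise and SRAS shifts left until Y returns to 1637.
Long run: Y = 1637 on the AD curve gives 1637 = 1811 − 3P, so P = 58.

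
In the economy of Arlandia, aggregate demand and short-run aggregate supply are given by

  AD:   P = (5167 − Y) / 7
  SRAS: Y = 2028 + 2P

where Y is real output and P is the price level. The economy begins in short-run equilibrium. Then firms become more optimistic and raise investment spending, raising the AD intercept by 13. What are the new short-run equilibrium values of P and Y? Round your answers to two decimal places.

This is a positive demand shock: AD shifts right.
New AD: Y = 5180 − 7P.
Set AD = SRAS: 5180 − 7P = 2028 + 2P, so 3152 = 9P and P = 350.22.
Substituting into AD, Y = 2728.44.

P = 350.22, Y = 2728.44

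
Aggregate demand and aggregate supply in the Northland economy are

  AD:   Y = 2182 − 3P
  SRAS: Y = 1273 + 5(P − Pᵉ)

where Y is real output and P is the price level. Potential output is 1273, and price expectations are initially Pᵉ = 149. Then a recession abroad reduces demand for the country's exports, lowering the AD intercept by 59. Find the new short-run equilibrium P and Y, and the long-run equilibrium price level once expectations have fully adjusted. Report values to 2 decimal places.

Short run: P = 199.38, Y = 1524.88. Long run: P = 283.33.

AD shifts left: new AD is Y = 2123 − 3P. With Pᵉ = 149, SRAS is Y = 528 + 5P.
Short run: 2123 − 3P = 528 + 5P gives 1595 = 8P, so P = 199.38 and Y = 2123 − 3P = 1524.88.
Y = 1524.88 is above potential 1273; expectations adjust and SRAS shifts left until Y = 1273.
Long run: on the new AD curve, 1273 = 2123 − 3P gives P = 283.33.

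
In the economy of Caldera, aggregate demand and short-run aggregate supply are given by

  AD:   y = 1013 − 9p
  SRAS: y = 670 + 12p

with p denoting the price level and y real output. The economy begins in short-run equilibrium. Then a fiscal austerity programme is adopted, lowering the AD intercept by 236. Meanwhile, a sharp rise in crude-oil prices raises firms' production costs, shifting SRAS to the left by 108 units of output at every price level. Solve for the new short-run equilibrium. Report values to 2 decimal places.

p = 10.24, y = 684.86

After both shocks: AD is y = 777 − 9p and SRAS is y = 562 + 12p.
Setting them equal: 215 = 21p, so p = 10.24.
Substituting into AD, y = 684.86.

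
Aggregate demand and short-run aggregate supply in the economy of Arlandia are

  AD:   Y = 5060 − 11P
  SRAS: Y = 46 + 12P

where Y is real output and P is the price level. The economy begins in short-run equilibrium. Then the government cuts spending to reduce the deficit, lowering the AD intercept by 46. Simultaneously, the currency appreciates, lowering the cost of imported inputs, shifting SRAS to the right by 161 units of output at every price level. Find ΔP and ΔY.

ΔP = -9, ΔY = +53

After both shocks: AD is Y = 5014 − 11P and SRAS is Y = 207 + 12P.
Setting them equal: 4807 = 23P, so P = 209.
Y = 5014 − 11·209 = 2715.
Initially P = 218, Y = 2662, so ΔP = -9 and ΔY = +53.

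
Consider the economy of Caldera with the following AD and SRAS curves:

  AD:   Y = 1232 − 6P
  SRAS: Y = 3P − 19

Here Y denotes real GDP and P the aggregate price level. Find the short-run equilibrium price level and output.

Set AD = SRAS: 1232 − 6P = 3P − 19, so 1251 = 9P and P = 139.
Then Y = 1232 − 6·139 = 398.

P = 139, Y = 398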